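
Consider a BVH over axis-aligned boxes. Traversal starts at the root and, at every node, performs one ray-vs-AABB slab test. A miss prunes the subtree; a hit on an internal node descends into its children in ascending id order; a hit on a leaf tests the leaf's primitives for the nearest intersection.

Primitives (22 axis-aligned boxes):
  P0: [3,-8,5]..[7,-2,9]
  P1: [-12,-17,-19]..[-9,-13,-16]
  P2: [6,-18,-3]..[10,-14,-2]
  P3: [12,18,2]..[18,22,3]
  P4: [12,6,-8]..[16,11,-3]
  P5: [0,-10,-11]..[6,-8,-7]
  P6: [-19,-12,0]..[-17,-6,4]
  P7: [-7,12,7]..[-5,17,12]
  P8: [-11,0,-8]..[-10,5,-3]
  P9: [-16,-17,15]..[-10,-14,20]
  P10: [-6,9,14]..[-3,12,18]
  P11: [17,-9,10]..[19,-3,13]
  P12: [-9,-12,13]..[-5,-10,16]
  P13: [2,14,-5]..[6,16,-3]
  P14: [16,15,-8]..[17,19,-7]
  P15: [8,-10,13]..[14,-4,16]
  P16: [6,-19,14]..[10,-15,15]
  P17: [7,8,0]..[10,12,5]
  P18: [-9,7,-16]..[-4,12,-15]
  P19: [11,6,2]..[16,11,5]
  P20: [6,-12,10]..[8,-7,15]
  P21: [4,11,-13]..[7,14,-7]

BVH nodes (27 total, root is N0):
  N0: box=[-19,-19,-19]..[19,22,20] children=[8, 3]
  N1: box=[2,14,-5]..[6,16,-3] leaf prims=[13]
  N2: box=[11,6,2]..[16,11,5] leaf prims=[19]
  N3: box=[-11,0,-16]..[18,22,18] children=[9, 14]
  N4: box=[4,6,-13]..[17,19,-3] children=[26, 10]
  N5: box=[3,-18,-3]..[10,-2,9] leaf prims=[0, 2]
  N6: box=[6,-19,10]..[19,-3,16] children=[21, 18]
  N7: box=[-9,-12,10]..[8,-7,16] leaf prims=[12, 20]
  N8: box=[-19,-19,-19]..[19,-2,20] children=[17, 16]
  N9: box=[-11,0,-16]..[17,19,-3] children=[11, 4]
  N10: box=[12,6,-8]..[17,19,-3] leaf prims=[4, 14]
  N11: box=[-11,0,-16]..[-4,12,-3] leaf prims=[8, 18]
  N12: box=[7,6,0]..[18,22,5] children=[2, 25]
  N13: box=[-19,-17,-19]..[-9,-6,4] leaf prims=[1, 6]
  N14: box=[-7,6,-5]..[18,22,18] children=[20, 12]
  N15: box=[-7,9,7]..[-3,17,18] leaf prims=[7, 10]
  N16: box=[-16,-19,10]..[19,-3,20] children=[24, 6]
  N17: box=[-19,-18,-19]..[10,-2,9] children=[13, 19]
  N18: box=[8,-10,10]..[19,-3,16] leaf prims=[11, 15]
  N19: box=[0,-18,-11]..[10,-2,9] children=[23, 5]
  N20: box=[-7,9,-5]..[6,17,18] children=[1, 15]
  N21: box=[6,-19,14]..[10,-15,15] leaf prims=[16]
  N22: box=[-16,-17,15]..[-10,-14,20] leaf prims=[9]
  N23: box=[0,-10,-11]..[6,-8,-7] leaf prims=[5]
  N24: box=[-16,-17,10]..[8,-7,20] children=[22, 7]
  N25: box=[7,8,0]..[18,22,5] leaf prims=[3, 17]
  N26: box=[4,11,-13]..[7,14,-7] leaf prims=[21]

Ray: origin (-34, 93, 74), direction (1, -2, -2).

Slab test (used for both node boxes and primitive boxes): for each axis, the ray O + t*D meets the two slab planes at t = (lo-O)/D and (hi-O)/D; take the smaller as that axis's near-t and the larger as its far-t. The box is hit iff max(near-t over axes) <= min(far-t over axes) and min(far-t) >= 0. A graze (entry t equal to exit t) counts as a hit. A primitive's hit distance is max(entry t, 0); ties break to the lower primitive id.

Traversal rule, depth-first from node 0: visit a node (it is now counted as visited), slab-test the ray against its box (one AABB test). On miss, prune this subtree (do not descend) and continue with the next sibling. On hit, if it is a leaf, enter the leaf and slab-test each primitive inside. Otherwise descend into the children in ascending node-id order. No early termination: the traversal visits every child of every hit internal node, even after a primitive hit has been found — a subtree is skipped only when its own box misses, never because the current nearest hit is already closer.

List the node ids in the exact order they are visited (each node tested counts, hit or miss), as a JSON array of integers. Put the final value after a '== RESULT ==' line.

Traverse from the root:
N0 x:[15,53] y:[71/2,56] z:[27,93/2] -> hit [71/2,93/2], descend [3, 8]
  N3 x:[23,52] y:[71/2,93/2] z:[28,45] -> hit [71/2,45], descend [9, 14]
    N9 x:[23,51] y:[37,93/2] z:[77/2,45] -> hit [77/2,45], descend [4, 11]
      N4 x:[38,51] y:[37,87/2] z:[77/2,87/2] -> hit [77/2,87/2], descend [10, 26]
        N10 x:[46,51] y:[37,87/2] z:[77/2,41] -> miss, prune
        N26 x:[38,41] y:[79/2,41] z:[81/2,87/2] -> hit [81/2,41] leaf, test {P21@t=81/2}
      N11 x:[23,30] y:[81/2,93/2] z:[77/2,45] -> miss, prune
    N14 x:[27,52] y:[71/2,87/2] z:[28,79/2] -> hit [71/2,79/2], descend [12, 20]
      N12 x:[41,52] y:[71/2,87/2] z:[69/2,37] -> miss, prune
      N20 x:[27,40] y:[38,42] z:[28,79/2] -> hit [38,79/2], descend [1, 15]
        N1 x:[36,40] y:[77/2,79/2] z:[77/2,79/2] -> hit [77/2,79/2] leaf, test {P13@t=77/2}
        N15 x:[27,31] y:[38,42] z:[28,67/2] -> miss, prune
  N8 x:[15,53] y:[95/2,56] z:[27,93/2] -> miss, prune

13 AABB tests over nodes [0, 3, 9, 4, 10, 26, 11, 14, 12, 20, 1, 15, 8]; 2 leaves entered; closest P13.

== RESULT ==
[0, 3, 9, 4, 10, 26, 11, 14, 12, 20, 1, 15, 8]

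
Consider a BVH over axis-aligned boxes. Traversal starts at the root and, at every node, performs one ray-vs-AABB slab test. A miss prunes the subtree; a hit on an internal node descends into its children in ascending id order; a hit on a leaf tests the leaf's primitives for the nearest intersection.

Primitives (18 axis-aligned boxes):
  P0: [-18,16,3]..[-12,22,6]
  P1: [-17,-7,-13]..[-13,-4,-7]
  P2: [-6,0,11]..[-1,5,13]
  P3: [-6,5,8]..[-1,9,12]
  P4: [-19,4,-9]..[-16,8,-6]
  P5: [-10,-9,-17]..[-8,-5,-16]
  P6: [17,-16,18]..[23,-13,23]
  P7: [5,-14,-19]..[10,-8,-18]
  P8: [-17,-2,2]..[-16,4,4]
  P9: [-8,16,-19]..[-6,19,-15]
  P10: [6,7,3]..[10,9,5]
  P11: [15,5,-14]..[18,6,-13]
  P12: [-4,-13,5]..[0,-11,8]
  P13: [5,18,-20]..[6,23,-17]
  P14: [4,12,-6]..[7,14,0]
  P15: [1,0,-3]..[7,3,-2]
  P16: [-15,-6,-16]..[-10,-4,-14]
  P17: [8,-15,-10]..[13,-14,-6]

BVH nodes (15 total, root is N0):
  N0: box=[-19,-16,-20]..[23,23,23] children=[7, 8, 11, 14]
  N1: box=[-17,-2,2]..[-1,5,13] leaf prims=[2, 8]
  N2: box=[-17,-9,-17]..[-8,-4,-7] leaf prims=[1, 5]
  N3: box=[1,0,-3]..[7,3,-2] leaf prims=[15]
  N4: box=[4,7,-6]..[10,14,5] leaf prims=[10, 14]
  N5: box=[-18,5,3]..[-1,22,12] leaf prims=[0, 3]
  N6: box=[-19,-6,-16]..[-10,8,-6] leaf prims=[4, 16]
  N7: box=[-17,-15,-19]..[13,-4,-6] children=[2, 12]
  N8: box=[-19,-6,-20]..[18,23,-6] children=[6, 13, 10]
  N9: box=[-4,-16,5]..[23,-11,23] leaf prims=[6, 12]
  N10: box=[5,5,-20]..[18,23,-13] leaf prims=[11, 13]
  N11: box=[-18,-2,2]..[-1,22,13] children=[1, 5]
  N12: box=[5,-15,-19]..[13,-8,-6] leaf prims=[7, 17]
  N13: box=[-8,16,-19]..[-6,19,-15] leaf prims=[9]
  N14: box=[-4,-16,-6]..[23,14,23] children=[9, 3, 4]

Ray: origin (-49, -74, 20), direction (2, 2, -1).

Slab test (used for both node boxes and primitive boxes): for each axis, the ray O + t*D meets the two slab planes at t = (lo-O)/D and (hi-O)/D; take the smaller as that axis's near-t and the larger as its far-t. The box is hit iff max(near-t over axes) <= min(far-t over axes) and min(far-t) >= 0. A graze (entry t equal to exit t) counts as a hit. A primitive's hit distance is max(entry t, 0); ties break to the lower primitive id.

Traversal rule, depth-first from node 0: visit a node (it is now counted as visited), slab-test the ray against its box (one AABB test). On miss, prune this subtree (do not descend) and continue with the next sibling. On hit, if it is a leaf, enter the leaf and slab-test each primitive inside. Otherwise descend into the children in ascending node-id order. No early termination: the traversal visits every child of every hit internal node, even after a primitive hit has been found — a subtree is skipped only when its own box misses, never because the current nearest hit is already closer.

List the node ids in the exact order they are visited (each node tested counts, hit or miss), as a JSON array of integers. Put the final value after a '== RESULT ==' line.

Traverse from the root:
N0 x:[15,36] y:[29,97/2] z:[-3,40] -> hit [29,36], descend [7, 8, 11, 14]
  N7 x:[16,31] y:[59/2,35] z:[26,39] -> hit [59/2,31], descend [2, 12]
    N2 x:[16,41/2] y:[65/2,35] z:[27,37] -> miss, prune
    N12 x:[27,31] y:[59/2,33] z:[26,39] -> hit [59/2,31] leaf, test {P7(miss), P17@t=59/2}
  N8 x:[15,67/2] y:[34,97/2] z:[26,40] -> miss, prune
  N11 x:[31/2,24] y:[36,48] z:[7,18] -> miss, prune
  N14 x:[45/2,36] y:[29,44] z:[-3,26] -> miss, prune

Summary -> nodes [0, 7, 2, 12, 8, 11, 14]; box-tests=7; leaf-entries=1; first=P17

== RESULT ==
[0, 7, 2, 12, 8, 11, 14]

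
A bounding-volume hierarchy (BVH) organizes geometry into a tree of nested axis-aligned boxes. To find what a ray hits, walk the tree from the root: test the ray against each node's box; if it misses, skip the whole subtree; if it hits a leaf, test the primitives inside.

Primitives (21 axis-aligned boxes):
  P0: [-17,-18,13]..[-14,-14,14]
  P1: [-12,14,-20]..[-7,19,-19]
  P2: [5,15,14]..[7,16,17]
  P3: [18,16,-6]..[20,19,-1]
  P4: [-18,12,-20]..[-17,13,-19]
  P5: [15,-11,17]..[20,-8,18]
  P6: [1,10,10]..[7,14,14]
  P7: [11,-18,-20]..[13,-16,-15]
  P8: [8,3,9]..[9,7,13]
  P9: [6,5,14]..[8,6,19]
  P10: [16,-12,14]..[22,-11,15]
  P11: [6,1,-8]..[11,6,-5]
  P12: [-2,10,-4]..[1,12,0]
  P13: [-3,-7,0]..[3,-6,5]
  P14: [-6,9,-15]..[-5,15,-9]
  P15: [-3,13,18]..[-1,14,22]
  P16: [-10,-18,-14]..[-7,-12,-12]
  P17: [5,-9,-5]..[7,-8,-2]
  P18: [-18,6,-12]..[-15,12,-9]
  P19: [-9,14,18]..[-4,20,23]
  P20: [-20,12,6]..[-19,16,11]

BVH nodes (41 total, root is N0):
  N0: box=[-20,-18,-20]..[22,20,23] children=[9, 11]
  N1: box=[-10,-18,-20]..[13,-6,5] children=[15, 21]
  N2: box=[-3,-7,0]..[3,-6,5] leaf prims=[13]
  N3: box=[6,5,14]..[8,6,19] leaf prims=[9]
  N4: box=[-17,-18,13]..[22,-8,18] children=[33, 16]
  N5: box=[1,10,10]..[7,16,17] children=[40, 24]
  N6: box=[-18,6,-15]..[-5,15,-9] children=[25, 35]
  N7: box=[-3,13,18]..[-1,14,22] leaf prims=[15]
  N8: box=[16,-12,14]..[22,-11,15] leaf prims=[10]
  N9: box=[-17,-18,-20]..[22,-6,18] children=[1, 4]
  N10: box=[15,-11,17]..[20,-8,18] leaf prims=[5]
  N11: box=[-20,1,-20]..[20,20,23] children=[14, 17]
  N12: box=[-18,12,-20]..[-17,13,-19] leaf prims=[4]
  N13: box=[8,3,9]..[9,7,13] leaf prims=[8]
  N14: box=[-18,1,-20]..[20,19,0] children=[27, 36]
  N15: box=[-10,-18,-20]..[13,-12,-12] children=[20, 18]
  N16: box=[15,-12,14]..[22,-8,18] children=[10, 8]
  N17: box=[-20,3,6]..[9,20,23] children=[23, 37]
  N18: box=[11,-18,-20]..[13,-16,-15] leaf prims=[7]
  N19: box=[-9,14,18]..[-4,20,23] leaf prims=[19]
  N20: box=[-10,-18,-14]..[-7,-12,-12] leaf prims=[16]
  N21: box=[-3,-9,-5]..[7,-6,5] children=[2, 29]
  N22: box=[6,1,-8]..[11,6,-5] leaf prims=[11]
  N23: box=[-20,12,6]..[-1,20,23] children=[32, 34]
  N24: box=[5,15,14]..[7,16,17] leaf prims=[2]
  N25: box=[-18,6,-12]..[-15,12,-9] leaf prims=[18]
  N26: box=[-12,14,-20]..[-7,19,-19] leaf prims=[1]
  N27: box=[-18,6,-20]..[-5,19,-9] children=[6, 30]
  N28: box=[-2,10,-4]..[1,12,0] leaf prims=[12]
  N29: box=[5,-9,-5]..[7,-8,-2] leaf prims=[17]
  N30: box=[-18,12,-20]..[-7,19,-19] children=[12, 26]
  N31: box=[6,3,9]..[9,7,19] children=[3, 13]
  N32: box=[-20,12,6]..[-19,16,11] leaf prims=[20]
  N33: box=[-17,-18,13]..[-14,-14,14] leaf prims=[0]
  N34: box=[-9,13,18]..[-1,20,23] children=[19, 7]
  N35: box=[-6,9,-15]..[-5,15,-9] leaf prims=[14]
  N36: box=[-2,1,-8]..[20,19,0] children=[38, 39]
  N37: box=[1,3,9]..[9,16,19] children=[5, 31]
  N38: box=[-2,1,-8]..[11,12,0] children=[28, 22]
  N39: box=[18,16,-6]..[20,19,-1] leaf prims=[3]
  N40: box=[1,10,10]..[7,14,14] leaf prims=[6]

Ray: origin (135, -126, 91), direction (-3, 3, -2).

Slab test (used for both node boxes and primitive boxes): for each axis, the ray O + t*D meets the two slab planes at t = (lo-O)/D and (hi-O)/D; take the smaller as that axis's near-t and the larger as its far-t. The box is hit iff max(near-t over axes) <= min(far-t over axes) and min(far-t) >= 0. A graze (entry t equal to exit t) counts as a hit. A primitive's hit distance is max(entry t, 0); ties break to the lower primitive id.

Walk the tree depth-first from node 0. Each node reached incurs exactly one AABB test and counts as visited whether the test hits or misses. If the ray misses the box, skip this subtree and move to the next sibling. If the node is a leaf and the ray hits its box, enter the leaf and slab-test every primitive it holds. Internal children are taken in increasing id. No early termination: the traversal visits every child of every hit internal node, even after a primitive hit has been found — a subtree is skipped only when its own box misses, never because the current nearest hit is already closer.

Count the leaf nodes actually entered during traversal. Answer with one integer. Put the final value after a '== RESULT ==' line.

Traverse from the root:
N0 x:[113/3,155/3] y:[36,146/3] z:[34,111/2] -> hit [113/3,146/3], descend [9, 11]
  N9 x:[113/3,152/3] y:[36,40] z:[73/2,111/2] -> hit [113/3,40], descend [1, 4]
    N1 x:[122/3,145/3] y:[36,40] z:[43,111/2] -> miss, prune
    N4 x:[113/3,152/3] y:[36,118/3] z:[73/2,39] -> hit [113/3,39], descend [16, 33]
      N16 x:[113/3,40] y:[38,118/3] z:[73/2,77/2] -> hit [38,77/2], descend [8, 10]
        N8 x:[113/3,119/3] y:[38,115/3] z:[38,77/2] -> hit [38,115/3] leaf, test {P10@t=38}
        N10 x:[115/3,40] y:[115/3,118/3] z:[73/2,37] -> miss, prune
      N33 x:[149/3,152/3] y:[36,112/3] z:[77/2,39] -> miss, prune
  N11 x:[115/3,155/3] y:[127/3,146/3] z:[34,111/2] -> hit [127/3,146/3], descend [14, 17]
    N14 x:[115/3,51] y:[127/3,145/3] z:[91/2,111/2] -> hit [91/2,145/3], descend [27, 36]
      N27 x:[140/3,51] y:[44,145/3] z:[50,111/2] -> miss, prune
      N36 x:[115/3,137/3] y:[127/3,145/3] z:[91/2,99/2] -> hit [91/2,137/3], descend [38, 39]
        N38 x:[124/3,137/3] y:[127/3,46] z:[91/2,99/2] -> hit [91/2,137/3], descend [22, 28]
          N22 x:[124/3,43] y:[127/3,44] z:[48,99/2] -> miss, prune
          N28 x:[134/3,137/3] y:[136/3,46] z:[91/2,95/2] -> hit [91/2,137/3] leaf, test {P12@t=91/2}
        N39 x:[115/3,39] y:[142/3,145/3] z:[46,97/2] -> miss, prune
    N17 x:[42,155/3] y:[43,146/3] z:[34,85/2] -> miss, prune

Visited [0, 9, 1, 4, 16, 8, 10, 33, 11, 14, 27, 36, 38, 22, 28, 39, 17]. Tests: 17 box, 2 leaf. Nearest: P10.

== RESULT ==
2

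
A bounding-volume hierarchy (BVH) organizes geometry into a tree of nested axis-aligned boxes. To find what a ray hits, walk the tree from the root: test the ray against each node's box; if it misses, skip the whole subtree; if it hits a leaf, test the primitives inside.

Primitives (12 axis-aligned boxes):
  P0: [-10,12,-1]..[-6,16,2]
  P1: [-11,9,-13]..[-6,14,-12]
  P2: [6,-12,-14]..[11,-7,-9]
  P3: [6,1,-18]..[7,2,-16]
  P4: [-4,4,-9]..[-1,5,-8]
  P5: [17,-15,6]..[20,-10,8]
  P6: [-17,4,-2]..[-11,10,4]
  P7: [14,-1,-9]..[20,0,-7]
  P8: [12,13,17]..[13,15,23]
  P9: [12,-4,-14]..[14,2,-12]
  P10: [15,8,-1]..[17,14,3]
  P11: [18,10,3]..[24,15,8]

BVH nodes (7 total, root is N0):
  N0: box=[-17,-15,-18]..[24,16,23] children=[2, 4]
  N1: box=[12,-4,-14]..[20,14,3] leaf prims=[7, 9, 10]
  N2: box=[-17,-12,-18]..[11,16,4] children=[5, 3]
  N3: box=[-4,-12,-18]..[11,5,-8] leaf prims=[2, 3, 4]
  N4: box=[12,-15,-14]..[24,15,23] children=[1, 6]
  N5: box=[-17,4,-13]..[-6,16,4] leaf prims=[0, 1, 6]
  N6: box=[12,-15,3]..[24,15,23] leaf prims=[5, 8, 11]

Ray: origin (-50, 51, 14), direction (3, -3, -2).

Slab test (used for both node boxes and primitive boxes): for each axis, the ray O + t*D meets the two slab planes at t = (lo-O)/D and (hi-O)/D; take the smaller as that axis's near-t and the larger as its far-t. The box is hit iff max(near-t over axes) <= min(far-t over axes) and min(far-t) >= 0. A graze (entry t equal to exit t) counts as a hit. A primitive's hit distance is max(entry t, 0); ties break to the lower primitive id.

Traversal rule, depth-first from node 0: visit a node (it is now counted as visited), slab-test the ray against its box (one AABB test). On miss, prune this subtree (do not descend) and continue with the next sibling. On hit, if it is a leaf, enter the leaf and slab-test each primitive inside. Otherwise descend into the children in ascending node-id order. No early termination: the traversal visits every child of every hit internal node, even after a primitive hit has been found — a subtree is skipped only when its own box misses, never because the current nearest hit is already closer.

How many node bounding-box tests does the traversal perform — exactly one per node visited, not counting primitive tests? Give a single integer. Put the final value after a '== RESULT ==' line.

Trace the traversal:
N0 x:[11,74/3] y:[35/3,22] z:[-9/2,16] -> hit [35/3,16], descend [2, 4]
  N2 x:[11,61/3] y:[35/3,21] z:[5,16] -> hit [35/3,16], descend [3, 5]
    N3 x:[46/3,61/3] y:[46/3,21] z:[11,16] -> hit [46/3,16] leaf, test {P2(miss), P3(miss), P4(miss)}
    N5 x:[11,44/3] y:[35/3,47/3] z:[5,27/2] -> hit [35/3,27/2] leaf, test {P0(miss), P1@t=13, P6(miss)}
  N4 x:[62/3,74/3] y:[12,22] z:[-9/2,14] -> miss, prune

Visited [0, 2, 3, 5, 4]. Tests: 5 box, 2 leaf. Nearest: P1.

== RESULT ==
5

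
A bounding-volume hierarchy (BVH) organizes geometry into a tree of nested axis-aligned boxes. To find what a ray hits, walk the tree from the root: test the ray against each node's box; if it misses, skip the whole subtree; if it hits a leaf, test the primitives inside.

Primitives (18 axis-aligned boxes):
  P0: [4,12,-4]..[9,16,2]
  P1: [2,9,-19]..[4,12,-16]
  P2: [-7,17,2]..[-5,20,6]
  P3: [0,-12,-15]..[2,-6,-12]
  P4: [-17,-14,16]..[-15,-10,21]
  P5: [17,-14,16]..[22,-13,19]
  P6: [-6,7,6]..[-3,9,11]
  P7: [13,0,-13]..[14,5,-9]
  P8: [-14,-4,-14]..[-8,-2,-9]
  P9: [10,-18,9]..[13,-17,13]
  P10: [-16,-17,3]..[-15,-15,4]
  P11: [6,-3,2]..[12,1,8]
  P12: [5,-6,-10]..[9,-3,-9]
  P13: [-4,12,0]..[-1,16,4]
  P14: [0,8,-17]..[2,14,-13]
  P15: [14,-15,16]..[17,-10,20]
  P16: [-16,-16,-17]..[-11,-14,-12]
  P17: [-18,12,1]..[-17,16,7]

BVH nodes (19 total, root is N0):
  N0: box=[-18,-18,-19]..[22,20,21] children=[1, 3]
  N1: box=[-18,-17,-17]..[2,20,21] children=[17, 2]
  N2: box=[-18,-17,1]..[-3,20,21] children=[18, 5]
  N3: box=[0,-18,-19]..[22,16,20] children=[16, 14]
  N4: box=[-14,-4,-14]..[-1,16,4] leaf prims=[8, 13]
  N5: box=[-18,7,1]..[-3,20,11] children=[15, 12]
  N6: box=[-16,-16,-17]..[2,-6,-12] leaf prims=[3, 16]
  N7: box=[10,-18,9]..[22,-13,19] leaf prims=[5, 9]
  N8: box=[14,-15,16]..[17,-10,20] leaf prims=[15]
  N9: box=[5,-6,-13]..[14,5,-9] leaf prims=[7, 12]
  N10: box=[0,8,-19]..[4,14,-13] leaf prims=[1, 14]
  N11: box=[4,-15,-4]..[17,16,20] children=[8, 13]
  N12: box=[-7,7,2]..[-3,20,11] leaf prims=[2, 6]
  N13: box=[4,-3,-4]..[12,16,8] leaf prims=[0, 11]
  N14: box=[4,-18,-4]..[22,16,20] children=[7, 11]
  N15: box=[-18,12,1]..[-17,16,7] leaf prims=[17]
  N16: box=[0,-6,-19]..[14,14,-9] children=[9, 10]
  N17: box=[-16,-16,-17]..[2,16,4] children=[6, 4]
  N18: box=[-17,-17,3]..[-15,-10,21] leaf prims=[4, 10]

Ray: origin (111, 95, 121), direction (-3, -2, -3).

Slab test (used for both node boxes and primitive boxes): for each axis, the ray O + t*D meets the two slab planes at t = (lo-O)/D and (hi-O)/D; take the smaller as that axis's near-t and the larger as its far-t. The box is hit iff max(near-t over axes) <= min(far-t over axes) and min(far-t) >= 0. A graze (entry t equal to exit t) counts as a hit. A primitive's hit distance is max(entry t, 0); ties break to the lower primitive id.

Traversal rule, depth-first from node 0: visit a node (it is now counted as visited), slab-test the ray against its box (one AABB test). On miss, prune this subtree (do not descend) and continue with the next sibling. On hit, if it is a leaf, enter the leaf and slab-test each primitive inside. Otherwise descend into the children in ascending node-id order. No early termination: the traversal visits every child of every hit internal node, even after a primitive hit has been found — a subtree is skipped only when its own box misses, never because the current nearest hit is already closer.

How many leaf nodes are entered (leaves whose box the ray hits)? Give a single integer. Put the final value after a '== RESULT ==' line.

Traverse from the root:
N0 x:[89/3,43] y:[75/2,113/2] z:[100/3,140/3] -> hit [75/2,43], descend [1, 3]
  N1 x:[109/3,43] y:[75/2,56] z:[100/3,46] -> hit [75/2,43], descend [2, 17]
    N2 x:[38,43] y:[75/2,56] z:[100/3,40] -> hit [38,40], descend [5, 18]
      N5 x:[38,43] y:[75/2,44] z:[110/3,40] -> hit [38,40], descend [12, 15]
        N12 x:[38,118/3] y:[75/2,44] z:[110/3,119/3] -> hit [38,118/3] leaf, test {P2@t=116/3, P6(miss)}
        N15 x:[128/3,43] y:[79/2,83/2] z:[38,40] -> miss, prune
      N18 x:[42,128/3] y:[105/2,56] z:[100/3,118/3] -> miss, prune
    N17 x:[109/3,127/3] y:[79/2,111/2] z:[39,46] -> hit [79/2,127/3], descend [4, 6]
      N4 x:[112/3,125/3] y:[79/2,99/2] z:[39,45] -> hit [79/2,125/3] leaf, test {P8(miss), P13(miss)}
      N6 x:[109/3,127/3] y:[101/2,111/2] z:[133/3,46] -> miss, prune
  N3 x:[89/3,37] y:[79/2,113/2] z:[101/3,140/3] -> miss, prune

Visited [0, 1, 2, 5, 12, 15, 18, 17, 4, 6, 3]. Tests: 11 box, 2 leaf. Nearest: P2.

== RESULT ==
2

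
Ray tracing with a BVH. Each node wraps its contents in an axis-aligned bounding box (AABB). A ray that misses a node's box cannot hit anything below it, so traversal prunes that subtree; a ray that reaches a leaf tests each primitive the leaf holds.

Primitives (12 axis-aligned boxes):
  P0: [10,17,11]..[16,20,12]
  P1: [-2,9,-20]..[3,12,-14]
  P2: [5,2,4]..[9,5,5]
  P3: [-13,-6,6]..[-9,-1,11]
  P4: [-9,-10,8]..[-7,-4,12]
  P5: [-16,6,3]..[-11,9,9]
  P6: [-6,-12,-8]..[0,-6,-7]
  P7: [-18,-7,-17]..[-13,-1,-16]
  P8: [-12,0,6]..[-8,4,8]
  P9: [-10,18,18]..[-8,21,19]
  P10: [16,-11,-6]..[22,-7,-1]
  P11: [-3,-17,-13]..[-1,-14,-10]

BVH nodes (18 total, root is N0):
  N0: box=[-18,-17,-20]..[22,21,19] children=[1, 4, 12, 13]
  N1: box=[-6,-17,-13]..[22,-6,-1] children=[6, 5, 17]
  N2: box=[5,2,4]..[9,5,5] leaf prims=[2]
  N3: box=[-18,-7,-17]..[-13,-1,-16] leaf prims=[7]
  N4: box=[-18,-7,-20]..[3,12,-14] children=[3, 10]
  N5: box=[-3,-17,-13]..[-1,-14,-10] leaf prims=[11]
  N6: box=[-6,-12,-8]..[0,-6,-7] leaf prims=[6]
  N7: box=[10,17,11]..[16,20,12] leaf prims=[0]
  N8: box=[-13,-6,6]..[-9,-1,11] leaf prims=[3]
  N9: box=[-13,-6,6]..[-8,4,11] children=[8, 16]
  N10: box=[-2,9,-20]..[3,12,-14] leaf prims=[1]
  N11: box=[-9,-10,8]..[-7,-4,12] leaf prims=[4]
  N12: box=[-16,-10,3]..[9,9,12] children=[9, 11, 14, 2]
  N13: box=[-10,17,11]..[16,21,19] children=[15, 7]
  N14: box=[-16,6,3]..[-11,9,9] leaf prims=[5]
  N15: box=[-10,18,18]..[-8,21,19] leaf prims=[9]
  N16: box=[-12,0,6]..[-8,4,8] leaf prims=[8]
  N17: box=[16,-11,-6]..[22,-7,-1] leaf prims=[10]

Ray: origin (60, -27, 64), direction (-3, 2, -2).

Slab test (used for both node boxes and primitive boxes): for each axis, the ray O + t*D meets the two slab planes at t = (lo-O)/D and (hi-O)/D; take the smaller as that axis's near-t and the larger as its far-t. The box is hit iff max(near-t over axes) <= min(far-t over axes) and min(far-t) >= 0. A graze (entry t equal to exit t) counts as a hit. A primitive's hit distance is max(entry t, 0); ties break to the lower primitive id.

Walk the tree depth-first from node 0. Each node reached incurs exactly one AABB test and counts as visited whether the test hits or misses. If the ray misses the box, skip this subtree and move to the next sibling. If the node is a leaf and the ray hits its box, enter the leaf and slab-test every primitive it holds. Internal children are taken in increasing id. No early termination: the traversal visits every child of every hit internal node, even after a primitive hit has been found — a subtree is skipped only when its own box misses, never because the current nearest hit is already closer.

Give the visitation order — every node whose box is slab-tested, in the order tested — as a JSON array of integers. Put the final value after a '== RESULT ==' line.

Trace the traversal:
N0 x:[38/3,26] y:[5,24] z:[45/2,42] -> hit [45/2,24], descend [1, 4, 12, 13]
  N1 x:[38/3,22] y:[5,21/2] z:[65/2,77/2] -> miss, prune
  N4 x:[19,26] y:[10,39/2] z:[39,42] -> miss, prune
  N12 x:[17,76/3] y:[17/2,18] z:[26,61/2] -> miss, prune
  N13 x:[44/3,70/3] y:[22,24] z:[45/2,53/2] -> hit [45/2,70/3], descend [7, 15]
    N7 x:[44/3,50/3] y:[22,47/2] z:[26,53/2] -> miss, prune
    N15 x:[68/3,70/3] y:[45/2,24] z:[45/2,23] -> hit [68/3,23] leaf, test {P9@t=68/3}

Visited [0, 1, 4, 12, 13, 7, 15]. Tests: 7 box, 1 leaf. Nearest: P9.

== RESULT ==
[0, 1, 4, 12, 13, 7, 15]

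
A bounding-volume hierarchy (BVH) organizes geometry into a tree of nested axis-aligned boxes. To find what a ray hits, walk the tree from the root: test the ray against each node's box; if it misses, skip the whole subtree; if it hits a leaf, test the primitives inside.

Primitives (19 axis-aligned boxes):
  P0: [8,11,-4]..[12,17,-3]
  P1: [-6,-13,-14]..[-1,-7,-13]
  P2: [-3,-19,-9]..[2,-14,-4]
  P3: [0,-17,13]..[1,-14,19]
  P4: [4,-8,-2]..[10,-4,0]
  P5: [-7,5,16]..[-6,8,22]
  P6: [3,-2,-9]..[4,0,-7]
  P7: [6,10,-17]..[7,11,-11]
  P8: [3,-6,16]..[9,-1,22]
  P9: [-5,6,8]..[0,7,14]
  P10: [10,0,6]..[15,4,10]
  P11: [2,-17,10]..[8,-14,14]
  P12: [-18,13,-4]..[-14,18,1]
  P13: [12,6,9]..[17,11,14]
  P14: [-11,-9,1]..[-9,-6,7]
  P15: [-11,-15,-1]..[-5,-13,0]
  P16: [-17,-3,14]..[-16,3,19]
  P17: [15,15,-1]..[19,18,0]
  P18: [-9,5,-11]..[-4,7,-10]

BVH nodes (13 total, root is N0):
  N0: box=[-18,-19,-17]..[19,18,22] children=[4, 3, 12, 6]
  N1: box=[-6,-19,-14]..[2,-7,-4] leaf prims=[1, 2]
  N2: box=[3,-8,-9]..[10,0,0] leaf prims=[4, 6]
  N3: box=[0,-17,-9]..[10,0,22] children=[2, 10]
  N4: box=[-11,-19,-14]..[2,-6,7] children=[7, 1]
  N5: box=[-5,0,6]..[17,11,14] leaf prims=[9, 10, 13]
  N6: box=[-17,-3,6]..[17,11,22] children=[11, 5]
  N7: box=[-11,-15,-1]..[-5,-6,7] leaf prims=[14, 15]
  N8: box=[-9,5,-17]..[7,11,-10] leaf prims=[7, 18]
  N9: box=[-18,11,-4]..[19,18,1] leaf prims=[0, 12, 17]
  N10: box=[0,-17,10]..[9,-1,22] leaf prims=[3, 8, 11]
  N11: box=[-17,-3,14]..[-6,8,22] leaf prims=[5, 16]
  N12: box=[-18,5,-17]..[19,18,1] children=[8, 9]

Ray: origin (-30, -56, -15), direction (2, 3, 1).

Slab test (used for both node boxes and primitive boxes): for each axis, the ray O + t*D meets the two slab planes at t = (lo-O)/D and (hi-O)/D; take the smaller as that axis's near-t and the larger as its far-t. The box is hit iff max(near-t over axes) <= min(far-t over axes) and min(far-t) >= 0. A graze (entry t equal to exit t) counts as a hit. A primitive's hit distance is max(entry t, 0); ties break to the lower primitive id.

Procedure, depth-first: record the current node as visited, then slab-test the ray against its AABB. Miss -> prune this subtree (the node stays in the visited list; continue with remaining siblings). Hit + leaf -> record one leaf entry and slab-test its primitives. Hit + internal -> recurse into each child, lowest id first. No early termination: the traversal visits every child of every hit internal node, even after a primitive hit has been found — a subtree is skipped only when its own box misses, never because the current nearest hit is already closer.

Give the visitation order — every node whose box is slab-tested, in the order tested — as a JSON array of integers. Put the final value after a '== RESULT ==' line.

Walk:
N0 x:[6,49/2] y:[37/3,74/3] z:[-2,37] -> hit [37/3,49/2], descend [3, 4, 6, 12]
  N3 x:[15,20] y:[13,56/3] z:[6,37] -> hit [15,56/3], descend [2, 10]
    N2 x:[33/2,20] y:[16,56/3] z:[6,15] -> miss, prune
    N10 x:[15,39/2] y:[13,55/3] z:[25,37] -> miss, prune
  N4 x:[19/2,16] y:[37/3,50/3] z:[1,22] -> hit [37/3,16], descend [1, 7]
    N1 x:[12,16] y:[37/3,49/3] z:[1,11] -> miss, prune
    N7 x:[19/2,25/2] y:[41/3,50/3] z:[14,22] -> miss, prune
  N6 x:[13/2,47/2] y:[53/3,67/3] z:[21,37] -> hit [21,67/3], descend [5, 11]
    N5 x:[25/2,47/2] y:[56/3,67/3] z:[21,29] -> hit [21,67/3] leaf, test {P9(miss), P10(miss), P13(miss)}
    N11 x:[13/2,12] y:[53/3,64/3] z:[29,37] -> miss, prune
  N12 x:[6,49/2] y:[61/3,74/3] z:[-2,16] -> miss, prune

Visited [0, 3, 2, 10, 4, 1, 7, 6, 5, 11, 12]. Tests: 11 box, 1 leaf. Nearest: miss.

== RESULT ==
[0, 3, 2, 10, 4, 1, 7, 6, 5, 11, 12]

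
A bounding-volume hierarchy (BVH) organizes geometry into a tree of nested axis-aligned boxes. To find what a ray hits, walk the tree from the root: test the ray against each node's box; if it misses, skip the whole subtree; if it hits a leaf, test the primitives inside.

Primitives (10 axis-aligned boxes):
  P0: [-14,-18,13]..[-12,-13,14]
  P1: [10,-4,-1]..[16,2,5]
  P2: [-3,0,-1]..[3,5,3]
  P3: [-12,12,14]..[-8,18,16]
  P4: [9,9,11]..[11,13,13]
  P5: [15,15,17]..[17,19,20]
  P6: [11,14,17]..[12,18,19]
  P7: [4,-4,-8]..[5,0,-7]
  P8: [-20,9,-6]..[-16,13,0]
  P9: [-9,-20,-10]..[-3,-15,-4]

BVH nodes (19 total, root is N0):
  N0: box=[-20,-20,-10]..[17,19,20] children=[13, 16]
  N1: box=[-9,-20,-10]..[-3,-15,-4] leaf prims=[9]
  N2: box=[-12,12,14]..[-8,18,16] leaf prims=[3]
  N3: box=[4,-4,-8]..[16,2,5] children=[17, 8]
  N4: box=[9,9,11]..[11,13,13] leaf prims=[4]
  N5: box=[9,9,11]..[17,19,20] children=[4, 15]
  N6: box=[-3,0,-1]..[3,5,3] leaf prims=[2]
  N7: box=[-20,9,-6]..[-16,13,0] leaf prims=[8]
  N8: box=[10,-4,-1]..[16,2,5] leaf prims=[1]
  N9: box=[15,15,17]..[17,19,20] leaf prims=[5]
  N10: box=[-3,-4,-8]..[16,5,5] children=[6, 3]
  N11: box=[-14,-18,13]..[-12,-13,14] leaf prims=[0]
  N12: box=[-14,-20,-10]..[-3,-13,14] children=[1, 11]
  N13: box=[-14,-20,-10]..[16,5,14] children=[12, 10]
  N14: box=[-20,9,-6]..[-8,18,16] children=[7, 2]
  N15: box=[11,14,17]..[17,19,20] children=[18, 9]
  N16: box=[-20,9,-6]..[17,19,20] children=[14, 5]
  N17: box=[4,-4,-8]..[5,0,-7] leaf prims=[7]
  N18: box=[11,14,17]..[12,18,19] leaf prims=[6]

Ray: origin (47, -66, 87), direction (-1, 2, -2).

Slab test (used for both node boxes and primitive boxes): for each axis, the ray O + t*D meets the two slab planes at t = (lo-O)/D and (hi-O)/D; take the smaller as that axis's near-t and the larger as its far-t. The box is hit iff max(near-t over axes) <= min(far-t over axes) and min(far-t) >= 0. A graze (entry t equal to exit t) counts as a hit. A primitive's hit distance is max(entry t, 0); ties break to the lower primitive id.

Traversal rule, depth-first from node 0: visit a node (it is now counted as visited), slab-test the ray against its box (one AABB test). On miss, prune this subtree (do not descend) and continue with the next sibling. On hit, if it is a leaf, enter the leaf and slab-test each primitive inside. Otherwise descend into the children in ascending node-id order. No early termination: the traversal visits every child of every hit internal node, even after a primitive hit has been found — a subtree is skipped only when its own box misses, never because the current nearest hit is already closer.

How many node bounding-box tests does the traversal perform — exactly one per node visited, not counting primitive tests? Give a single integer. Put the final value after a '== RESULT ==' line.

Walk:
N0 x:[30,67] y:[23,85/2] z:[67/2,97/2] -> hit [67/2,85/2], descend [13, 16]
  N13 x:[31,61] y:[23,71/2] z:[73/2,97/2] -> miss, prune
  N16 x:[30,67] y:[75/2,85/2] z:[67/2,93/2] -> hit [75/2,85/2], descend [5, 14]
    N5 x:[30,38] y:[75/2,85/2] z:[67/2,38] -> hit [75/2,38], descend [4, 15]
      N4 x:[36,38] y:[75/2,79/2] z:[37,38] -> hit [75/2,38] leaf, test {P4@t=75/2}
      N15 x:[30,36] y:[40,85/2] z:[67/2,35] -> miss, prune
    N14 x:[55,67] y:[75/2,42] z:[71/2,93/2] -> miss, prune

7 AABB tests over nodes [0, 13, 16, 5, 4, 15, 14]; 1 leaf entered; closest P4.

== RESULT ==
7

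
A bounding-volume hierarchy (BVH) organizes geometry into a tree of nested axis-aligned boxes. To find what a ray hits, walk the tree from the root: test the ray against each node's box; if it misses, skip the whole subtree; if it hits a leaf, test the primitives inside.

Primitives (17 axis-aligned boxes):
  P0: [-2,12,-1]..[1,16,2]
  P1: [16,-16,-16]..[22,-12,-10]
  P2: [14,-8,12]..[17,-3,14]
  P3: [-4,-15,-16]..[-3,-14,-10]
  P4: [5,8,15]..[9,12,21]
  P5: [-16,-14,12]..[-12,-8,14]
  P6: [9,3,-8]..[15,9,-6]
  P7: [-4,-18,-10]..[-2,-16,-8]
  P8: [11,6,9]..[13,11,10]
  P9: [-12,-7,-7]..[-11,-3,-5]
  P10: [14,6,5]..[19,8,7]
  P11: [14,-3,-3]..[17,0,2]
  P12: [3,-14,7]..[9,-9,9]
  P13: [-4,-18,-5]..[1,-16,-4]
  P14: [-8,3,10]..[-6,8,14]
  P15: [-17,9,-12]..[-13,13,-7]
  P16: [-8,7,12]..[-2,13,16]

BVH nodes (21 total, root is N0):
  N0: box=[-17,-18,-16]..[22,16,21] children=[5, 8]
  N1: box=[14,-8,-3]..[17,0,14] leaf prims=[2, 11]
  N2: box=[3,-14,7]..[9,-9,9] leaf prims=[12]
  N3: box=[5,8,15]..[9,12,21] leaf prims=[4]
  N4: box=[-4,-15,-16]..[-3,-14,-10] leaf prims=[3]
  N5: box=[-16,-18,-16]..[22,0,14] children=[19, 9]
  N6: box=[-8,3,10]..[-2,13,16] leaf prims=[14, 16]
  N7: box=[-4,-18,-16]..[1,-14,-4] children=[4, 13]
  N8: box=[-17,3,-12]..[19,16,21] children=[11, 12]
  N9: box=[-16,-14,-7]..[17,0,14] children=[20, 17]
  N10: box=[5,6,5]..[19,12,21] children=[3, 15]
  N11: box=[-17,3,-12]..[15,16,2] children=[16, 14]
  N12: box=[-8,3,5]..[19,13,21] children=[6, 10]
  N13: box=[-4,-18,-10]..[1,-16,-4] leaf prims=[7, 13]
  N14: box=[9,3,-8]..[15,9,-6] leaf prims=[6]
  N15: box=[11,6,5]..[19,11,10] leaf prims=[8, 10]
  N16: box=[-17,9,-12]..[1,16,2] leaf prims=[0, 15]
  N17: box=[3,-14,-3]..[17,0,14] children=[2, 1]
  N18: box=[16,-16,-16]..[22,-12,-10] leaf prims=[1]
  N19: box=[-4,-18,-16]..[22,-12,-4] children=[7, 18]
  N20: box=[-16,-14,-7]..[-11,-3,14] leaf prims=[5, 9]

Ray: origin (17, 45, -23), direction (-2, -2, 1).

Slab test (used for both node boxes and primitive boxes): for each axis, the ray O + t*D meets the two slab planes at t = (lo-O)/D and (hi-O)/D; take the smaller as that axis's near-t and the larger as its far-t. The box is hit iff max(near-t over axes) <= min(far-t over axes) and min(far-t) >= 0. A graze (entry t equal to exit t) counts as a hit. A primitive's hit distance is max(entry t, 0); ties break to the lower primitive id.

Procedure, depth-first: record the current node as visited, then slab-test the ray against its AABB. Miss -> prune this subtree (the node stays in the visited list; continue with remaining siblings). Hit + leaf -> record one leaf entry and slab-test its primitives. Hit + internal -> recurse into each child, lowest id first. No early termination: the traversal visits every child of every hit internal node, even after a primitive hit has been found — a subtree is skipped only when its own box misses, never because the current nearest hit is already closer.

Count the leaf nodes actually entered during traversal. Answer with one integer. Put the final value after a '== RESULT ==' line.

Trace the traversal:
N0 x:[-5/2,17] y:[29/2,63/2] z:[7,44] -> hit [29/2,17], descend [5, 8]
  N5 x:[-5/2,33/2] y:[45/2,63/2] z:[7,37] -> miss, prune
  N8 x:[-1,17] y:[29/2,21] z:[11,44] -> hit [29/2,17], descend [11, 12]
    N11 x:[1,17] y:[29/2,21] z:[11,25] -> hit [29/2,17], descend [14, 16]
      N14 x:[1,4] y:[18,21] z:[15,17] -> miss, prune
      N16 x:[8,17] y:[29/2,18] z:[11,25] -> hit [29/2,17] leaf, test {P0(miss), P15@t=16}
    N12 x:[-1,25/2] y:[16,21] z:[28,44] -> miss, prune

Visited [0, 5, 8, 11, 14, 16, 12]. Tests: 7 box, 1 leaf. Nearest: P15.

== RESULT ==
1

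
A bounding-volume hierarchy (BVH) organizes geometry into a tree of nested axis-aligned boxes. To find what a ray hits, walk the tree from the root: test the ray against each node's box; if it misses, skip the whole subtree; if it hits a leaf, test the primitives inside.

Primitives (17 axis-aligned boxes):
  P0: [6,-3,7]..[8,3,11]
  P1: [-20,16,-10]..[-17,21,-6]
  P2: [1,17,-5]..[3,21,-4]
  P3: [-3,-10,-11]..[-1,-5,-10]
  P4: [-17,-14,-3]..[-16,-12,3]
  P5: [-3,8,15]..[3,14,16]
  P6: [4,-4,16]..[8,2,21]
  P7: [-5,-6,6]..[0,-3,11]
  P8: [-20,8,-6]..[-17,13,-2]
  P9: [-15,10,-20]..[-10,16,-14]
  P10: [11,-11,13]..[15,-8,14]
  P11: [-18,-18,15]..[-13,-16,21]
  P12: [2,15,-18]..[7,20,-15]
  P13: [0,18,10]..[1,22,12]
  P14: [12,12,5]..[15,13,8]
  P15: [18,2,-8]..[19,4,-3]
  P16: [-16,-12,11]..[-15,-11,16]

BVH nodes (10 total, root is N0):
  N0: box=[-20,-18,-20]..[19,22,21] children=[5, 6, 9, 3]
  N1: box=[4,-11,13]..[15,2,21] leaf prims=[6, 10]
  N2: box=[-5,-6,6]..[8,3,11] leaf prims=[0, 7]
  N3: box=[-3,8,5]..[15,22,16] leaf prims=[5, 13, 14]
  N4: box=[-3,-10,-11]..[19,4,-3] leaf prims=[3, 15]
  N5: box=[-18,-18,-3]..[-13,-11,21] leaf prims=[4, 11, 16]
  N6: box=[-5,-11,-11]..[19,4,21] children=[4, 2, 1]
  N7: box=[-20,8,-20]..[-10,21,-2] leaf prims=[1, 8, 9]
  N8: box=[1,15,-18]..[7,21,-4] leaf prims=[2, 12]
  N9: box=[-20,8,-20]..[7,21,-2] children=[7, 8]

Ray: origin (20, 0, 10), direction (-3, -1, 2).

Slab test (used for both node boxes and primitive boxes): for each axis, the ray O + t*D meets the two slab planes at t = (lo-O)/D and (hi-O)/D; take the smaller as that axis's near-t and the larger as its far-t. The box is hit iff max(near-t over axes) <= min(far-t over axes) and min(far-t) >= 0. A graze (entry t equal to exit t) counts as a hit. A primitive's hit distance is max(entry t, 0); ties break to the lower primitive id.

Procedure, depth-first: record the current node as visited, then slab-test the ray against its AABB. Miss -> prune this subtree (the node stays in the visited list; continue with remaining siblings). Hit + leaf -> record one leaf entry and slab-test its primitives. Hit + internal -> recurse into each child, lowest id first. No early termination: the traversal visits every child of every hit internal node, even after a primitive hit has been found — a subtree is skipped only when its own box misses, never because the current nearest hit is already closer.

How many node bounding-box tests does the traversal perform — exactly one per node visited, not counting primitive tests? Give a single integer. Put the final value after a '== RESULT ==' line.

Walk:
N0 x:[1/3,40/3] y:[-22,18] z:[-15,11/2] -> hit [1/3,11/2], descend [3, 5, 6, 9]
  N3 x:[5/3,23/3] y:[-22,-8] z:[-5/2,3] -> miss, prune
  N5 x:[11,38/3] y:[11,18] z:[-13/2,11/2] -> miss, prune
  N6 x:[1/3,25/3] y:[-4,11] z:[-21/2,11/2] -> hit [1/3,11/2], descend [1, 2, 4]
    N1 x:[5/3,16/3] y:[-2,11] z:[3/2,11/2] -> hit [5/3,16/3] leaf, test {P6@t=4, P10(miss)}
    N2 x:[4,25/3] y:[-3,6] z:[-2,1/2] -> miss, prune
    N4 x:[1/3,23/3] y:[-4,10] z:[-21/2,-13/2] -> miss, prune
  N9 x:[13/3,40/3] y:[-21,-8] z:[-15,-6] -> miss, prune

Visited [0, 3, 5, 6, 1, 2, 4, 9]. Tests: 8 box, 1 leaf. Nearest: P6.

== RESULT ==
8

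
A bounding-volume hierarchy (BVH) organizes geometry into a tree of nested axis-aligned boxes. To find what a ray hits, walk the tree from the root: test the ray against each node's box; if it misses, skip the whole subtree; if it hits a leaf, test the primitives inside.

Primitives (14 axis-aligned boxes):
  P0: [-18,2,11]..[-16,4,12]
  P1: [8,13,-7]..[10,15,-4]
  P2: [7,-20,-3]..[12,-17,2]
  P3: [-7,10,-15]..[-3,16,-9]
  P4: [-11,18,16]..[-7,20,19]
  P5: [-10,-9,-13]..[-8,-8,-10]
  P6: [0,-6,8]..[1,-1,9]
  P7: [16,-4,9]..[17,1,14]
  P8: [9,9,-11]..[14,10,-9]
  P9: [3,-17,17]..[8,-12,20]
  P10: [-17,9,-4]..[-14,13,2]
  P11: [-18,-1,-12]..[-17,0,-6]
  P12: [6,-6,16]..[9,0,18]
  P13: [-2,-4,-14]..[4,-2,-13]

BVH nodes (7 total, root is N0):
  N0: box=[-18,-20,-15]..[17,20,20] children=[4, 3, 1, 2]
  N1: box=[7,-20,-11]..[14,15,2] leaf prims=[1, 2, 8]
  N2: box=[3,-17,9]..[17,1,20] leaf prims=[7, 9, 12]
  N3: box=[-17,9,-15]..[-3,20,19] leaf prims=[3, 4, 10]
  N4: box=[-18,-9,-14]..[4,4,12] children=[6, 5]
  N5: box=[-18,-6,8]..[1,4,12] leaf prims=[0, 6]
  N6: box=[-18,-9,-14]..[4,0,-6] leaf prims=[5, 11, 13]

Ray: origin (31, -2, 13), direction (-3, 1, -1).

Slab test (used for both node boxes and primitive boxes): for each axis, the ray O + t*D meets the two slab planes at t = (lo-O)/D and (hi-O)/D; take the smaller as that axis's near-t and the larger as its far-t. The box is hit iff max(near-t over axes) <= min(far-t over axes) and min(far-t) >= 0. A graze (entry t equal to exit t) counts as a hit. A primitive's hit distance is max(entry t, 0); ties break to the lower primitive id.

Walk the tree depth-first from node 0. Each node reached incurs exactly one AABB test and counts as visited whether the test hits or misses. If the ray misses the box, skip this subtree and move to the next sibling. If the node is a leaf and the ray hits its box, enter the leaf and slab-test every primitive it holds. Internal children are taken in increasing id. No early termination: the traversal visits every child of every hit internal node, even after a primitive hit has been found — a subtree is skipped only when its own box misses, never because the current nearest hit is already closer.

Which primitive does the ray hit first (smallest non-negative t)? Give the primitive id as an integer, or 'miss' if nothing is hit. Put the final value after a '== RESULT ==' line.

Traverse from the root:
N0 x:[14/3,49/3] y:[-18,22] z:[-7,28] -> hit [14/3,49/3], descend [1, 2, 3, 4]
  N1 x:[17/3,8] y:[-18,17] z:[11,24] -> miss, prune
  N2 x:[14/3,28/3] y:[-15,3] z:[-7,4] -> miss, prune
  N3 x:[34/3,16] y:[11,22] z:[-6,28] -> hit [34/3,16] leaf, test {P3(miss), P4(miss), P10@t=15}
  N4 x:[9,49/3] y:[-7,6] z:[1,27] -> miss, prune

5 AABB tests over nodes [0, 1, 2, 3, 4]; 1 leaf entered; closest P10.

== RESULT ==
10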